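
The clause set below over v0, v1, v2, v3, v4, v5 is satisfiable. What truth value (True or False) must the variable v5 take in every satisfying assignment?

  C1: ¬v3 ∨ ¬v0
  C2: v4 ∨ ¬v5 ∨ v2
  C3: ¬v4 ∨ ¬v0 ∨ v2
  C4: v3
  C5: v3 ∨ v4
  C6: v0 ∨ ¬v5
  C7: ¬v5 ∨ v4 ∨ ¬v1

False

Suppose v5 = True.
Unit clause (v3) forces v3 = True.
Unit clause (¬v0) forces v0 = False.
Now (v0) is unsatisfied and unit — conflict.
So every satisfying assignment has v5 = False.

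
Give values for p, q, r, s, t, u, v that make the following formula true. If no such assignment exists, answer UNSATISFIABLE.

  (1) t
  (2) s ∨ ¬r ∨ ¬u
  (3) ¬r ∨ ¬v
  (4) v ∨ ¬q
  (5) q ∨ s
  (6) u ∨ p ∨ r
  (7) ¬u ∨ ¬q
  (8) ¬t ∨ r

The clause (t) is unit, so t = True.
The clause (r) is unit, so r = True.
The clause (¬v) is unit, so v = False.
The clause (¬q) is unit, so q = False.
The clause (s) is unit, so s = True.
All clauses hold; p, u can take either value.

p=False; q=False; r=True; s=True; t=True; u=True; v=False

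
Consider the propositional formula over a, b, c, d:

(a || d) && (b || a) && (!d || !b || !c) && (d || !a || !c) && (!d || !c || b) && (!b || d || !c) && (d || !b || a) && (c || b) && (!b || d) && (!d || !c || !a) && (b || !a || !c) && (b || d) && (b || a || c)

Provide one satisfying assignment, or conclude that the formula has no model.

a: false, b: true, c: false, d: true

Try a = false.
Unit clause (d) forces d = true.
Unit clause (b) forces b = true.
Unit clause (!c) forces c = false.
All clauses are satisfied.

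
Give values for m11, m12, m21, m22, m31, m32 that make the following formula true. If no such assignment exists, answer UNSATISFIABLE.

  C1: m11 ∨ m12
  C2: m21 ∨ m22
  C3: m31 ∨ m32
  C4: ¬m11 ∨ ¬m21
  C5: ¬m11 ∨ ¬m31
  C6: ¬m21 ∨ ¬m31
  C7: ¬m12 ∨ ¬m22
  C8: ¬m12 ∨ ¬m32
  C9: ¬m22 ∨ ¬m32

Branch on m11: set m11 = True.
The clause (¬m21) is unit, so m21 = False.
The clause (m22) is unit, so m22 = True.
The clause (¬m31) is unit, so m31 = False.
The clause (m32) is unit, so m32 = True.
But (¬m32) is also a unit clause — contradiction.
Undo m11 and try m11 = False.
The clause (m12) is unit, so m12 = True.
The clause (¬m22) is unit, so m22 = False.
The clause (m21) is unit, so m21 = True.
The clause (¬m31) is unit, so m31 = False.
The clause (m32) is unit, so m32 = True.
But (¬m32) is also a unit clause — contradiction.
Either choice for m11 ends in contradiction.

UNSATISFIABLE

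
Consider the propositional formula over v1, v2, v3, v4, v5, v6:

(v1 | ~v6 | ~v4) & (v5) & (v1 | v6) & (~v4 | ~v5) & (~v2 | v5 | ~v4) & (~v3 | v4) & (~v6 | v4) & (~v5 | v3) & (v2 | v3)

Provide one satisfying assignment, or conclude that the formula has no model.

UNSATISFIABLE

The clause (v5) is unit, so v5 = 1.
The clause (~v4) is unit, so v4 = 0.
The clause (~v3) is unit, so v3 = 0.
But (v3) is also a unit clause — contradiction.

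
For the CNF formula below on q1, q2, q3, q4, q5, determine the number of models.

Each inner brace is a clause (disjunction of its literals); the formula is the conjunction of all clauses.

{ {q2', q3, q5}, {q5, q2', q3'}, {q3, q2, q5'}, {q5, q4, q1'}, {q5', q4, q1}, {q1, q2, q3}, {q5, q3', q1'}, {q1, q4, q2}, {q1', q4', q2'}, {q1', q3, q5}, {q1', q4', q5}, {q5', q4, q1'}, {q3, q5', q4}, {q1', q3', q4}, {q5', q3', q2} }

There are 2^5 = 32 truth assignments over (q1, q2, q3, q4, q5).
Split on q5. With q5 = 1, the clauses containing q5 are satisfied and q5' drops from the rest; 2 of the 2^4 = 16 assignments to the other variables satisfy what remains.
With q5 = 0, by the same count on the reduced clause set, 1 assignment works.
(One model: q1=F, q2=F, q3=T, q4=T, q5=F.)
Total: 2 + 1 = 3.

3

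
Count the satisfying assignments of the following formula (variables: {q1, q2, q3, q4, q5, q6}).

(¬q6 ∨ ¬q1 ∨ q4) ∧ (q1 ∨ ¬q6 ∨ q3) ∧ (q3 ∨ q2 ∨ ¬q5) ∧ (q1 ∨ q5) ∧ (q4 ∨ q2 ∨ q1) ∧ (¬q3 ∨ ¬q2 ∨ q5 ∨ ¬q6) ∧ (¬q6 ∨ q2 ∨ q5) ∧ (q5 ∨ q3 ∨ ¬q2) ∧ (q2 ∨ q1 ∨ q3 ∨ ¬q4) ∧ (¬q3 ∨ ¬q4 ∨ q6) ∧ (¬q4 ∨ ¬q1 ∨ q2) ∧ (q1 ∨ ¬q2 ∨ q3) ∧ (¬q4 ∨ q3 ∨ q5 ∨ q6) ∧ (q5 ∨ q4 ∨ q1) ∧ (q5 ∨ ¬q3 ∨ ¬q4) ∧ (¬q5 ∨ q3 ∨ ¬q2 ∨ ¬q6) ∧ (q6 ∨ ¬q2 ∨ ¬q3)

There are 2^6 = 64 truth assignments over (q1, q2, q3, q4, q5, q6).
Split on q1. With q1 = True, the clauses containing q1 are satisfied and ¬q1 drops from the rest; 6 of the 2^5 = 32 assignments to the other variables satisfy what remains.
With q1 = False, by the same count on the reduced clause set, 3 assignments work.
(One model: q1=F, q2=F, q3=T, q4=T, q5=T, q6=T.)
Total: 6 + 3 = 9.

9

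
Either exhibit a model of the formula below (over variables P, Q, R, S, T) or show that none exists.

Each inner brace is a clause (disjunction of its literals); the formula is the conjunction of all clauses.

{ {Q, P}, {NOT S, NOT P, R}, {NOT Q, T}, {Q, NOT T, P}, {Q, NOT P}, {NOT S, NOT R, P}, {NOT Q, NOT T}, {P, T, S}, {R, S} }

Try Q = true.
From the singleton clause (T), T = true.
But (NOT T) is also a unit clause — contradiction.
Backtrack on Q: now try Q = false.
From the singleton clause (P), P = true.
But (NOT P) is also a unit clause — contradiction.
Either choice for Q ends in contradiction.

UNSATISFIABLE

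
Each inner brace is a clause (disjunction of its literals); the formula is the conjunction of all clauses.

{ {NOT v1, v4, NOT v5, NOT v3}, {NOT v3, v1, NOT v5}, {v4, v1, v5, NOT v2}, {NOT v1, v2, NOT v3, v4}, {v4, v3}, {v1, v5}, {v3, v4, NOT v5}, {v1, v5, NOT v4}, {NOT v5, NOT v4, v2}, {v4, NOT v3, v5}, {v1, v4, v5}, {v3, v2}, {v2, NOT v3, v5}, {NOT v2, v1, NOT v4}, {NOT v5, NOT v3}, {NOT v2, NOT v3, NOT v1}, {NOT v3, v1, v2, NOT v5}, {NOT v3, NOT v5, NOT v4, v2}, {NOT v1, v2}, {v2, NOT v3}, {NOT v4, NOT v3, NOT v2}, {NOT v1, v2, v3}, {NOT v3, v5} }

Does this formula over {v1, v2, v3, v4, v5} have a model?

Yes, satisfiable

Branch on v4: set v4 = true.
Branch on v1: set v1 = true.
(v2) alone gives v2 = true.
(NOT v3) alone gives v3 = false.
Every clause is now satisfied; v5 is unconstrained.
A satisfying assignment: v1: true, v2: true, v3: false, v4: true, v5: true.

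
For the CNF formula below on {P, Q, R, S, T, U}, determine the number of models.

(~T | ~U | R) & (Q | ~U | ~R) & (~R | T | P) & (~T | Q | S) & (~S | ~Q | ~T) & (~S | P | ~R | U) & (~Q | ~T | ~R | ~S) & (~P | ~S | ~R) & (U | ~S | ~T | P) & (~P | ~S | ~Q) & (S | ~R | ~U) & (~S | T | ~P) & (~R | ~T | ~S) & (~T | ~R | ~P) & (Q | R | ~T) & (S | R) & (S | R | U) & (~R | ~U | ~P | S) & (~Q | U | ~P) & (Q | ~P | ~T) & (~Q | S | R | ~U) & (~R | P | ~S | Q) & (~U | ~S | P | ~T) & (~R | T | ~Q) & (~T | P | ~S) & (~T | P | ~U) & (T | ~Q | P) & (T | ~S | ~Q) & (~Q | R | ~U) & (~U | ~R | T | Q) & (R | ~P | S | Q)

4

There are 2^6 = 64 truth assignments over (P, Q, R, S, T, U).
Split on P. With P = 1, the clauses containing P are satisfied and ~P drops from the rest; 1 of the 2^5 = 32 assignments to the other variables satisfy what remains.
With P = 0, by the same count on the reduced clause set, 3 assignments work.
(One model: P=F, Q=F, R=F, S=T, T=F, U=F.)
Total: 1 + 3 = 4.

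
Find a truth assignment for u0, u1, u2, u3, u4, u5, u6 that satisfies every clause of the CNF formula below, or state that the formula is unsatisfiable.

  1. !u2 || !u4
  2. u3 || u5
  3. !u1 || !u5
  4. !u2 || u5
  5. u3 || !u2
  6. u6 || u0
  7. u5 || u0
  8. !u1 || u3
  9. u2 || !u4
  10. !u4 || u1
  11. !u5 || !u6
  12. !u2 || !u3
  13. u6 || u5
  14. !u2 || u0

Try u2 = false.
From the singleton clause (!u4), u4 = false.
Try u3 = true.
Try u1 = false.
Try u6 = true.
From the singleton clause (!u5), u5 = false.
From the singleton clause (u0), u0 = true.
All clauses are satisfied.

u0: true, u1: false, u2: false, u3: true, u4: false, u5: false, u6: true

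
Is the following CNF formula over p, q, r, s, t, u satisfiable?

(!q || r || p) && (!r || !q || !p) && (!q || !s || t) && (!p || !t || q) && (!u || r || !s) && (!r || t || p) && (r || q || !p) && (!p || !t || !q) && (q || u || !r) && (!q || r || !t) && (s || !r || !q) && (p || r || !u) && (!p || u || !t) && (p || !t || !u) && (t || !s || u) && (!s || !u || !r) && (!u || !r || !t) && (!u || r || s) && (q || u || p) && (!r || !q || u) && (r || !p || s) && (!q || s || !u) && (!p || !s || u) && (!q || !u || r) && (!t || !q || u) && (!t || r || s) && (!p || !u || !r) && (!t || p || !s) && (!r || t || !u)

Try q = false.
Try p = false.
From the singleton clause (u), u = true.
From the singleton clause (r), r = true.
From the singleton clause (t), t = true.
But (!t) is also a unit clause — contradiction.
Undo p and try p = true.
From the singleton clause (!t), t = false.
From the singleton clause (r), r = true.
From the singleton clause (u), u = true.
But (!u) is also a unit clause — contradiction.
Either choice for p ends in contradiction.
Undo q and try q = true.
Try r = true.
From the singleton clause (!p), p = false.
From the singleton clause (t), t = true.
From the singleton clause (s), s = true.
But (!s) is also a unit clause — contradiction.
Undo r and try r = false.
From the singleton clause (p), p = true.
From the singleton clause (!t), t = false.
From the singleton clause (!s), s = false.
But (s) is also a unit clause — contradiction.
Either choice for r ends in contradiction.
Either choice for q ends in contradiction.
No assignment satisfies every clause.

No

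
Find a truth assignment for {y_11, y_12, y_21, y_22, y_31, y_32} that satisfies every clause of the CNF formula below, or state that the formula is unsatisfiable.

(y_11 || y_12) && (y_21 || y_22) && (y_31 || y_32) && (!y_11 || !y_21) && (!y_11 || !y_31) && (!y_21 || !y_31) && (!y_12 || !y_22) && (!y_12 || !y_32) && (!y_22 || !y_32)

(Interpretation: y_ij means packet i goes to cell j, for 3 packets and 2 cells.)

UNSATISFIABLE

Branch on y_11: set y_11 = true.
From the singleton clause (!y_21), y_21 = false.
From the singleton clause (y_22), y_22 = true.
From the singleton clause (!y_31), y_31 = false.
From the singleton clause (y_32), y_32 = true.
That conflicts with the unit clause (!y_32).
That branch fails; take y_11 = false instead.
From the singleton clause (y_12), y_12 = true.
From the singleton clause (!y_22), y_22 = false.
From the singleton clause (y_21), y_21 = true.
From the singleton clause (!y_31), y_31 = false.
From the singleton clause (y_32), y_32 = true.
That conflicts with the unit clause (!y_32).
Both values of y_11 lead to a conflict.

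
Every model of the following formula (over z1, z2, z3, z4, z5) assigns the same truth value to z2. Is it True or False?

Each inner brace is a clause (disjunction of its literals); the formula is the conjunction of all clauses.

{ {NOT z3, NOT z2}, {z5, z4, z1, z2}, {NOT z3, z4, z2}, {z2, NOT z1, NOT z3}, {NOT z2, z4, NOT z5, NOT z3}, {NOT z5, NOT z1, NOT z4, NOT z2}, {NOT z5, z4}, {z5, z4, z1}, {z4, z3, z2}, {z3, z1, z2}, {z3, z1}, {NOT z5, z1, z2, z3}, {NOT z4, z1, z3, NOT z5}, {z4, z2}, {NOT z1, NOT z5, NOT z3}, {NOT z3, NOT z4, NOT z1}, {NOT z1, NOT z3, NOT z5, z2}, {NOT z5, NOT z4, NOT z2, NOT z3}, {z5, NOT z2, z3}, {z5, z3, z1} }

Suppose z2 = true.
Unit clause (NOT z3) forces z3 = false.
Unit clause (z1) forces z1 = true.
Unit clause (z5) forces z5 = true.
Unit clause (NOT z4) forces z4 = false.
Now (z4) is unsatisfied and unit — conflict.
So every satisfying assignment has z2 = False.

False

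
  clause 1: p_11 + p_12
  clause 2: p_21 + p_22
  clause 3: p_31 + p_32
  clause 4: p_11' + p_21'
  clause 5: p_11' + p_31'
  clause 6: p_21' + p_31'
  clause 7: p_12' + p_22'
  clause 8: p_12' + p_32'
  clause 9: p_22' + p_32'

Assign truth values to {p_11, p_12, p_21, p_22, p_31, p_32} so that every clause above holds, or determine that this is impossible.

Branch on p_11: set p_11 = 1.
From the singleton clause (p_21'), p_21 = 0.
From the singleton clause (p_22), p_22 = 1.
From the singleton clause (p_31'), p_31 = 0.
From the singleton clause (p_32), p_32 = 1.
That conflicts with the unit clause (p_32').
That branch fails; take p_11 = 0 instead.
From the singleton clause (p_12), p_12 = 1.
From the singleton clause (p_22'), p_22 = 0.
From the singleton clause (p_21), p_21 = 1.
From the singleton clause (p_31'), p_31 = 0.
From the singleton clause (p_32), p_32 = 1.
That conflicts with the unit clause (p_32').
Either choice for p_11 ends in contradiction.

UNSATISFIABLE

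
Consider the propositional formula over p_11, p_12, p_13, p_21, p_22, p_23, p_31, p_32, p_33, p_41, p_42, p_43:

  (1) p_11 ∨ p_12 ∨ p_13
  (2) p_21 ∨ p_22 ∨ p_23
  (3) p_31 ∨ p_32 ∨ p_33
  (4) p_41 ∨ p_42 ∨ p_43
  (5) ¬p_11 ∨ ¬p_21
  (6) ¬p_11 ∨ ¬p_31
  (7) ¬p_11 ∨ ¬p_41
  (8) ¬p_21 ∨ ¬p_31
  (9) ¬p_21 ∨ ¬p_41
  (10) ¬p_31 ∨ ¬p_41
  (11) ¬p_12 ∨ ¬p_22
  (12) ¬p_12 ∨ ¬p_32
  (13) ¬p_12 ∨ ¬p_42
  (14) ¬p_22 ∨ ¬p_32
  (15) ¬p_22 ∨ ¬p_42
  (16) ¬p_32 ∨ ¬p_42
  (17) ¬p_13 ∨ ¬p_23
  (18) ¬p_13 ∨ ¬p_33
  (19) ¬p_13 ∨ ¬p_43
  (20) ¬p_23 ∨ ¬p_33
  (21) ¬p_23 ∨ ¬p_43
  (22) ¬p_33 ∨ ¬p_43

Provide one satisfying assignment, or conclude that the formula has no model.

UNSATISFIABLE

Try p_11 = False.
Try p_12 = True.
The clause (¬p_22) is unit, so p_22 = False.
The clause (¬p_32) is unit, so p_32 = False.
The clause (¬p_42) is unit, so p_42 = False.
Try p_21 = True.
The clause (¬p_31) is unit, so p_31 = False.
The clause (p_33) is unit, so p_33 = True.
The clause (¬p_41) is unit, so p_41 = False.
The clause (p_43) is unit, so p_43 = True.
But (¬p_43) is also a unit clause — contradiction.
That branch fails; take p_21 = False instead.
The clause (p_23) is unit, so p_23 = True.
The clause (¬p_13) is unit, so p_13 = False.
The clause (¬p_33) is unit, so p_33 = False.
The clause (p_31) is unit, so p_31 = True.
The clause (¬p_41) is unit, so p_41 = False.
The clause (p_43) is unit, so p_43 = True.
But (¬p_43) is also a unit clause — contradiction.
Neither p_21 = True nor p_21 = False works.
That branch fails; take p_12 = False instead.
The clause (p_13) is unit, so p_13 = True.
The clause (¬p_23) is unit, so p_23 = False.
The clause (¬p_33) is unit, so p_33 = False.
The clause (¬p_43) is unit, so p_43 = False.
Try p_21 = True.
The clause (¬p_31) is unit, so p_31 = False.
The clause (p_32) is unit, so p_32 = True.
The clause (¬p_41) is unit, so p_41 = False.
The clause (p_42) is unit, so p_42 = True.
But (¬p_42) is also a unit clause — contradiction.
That branch fails; take p_21 = False instead.
The clause (p_22) is unit, so p_22 = True.
The clause (¬p_32) is unit, so p_32 = False.
The clause (p_31) is unit, so p_31 = True.
The clause (¬p_41) is unit, so p_41 = False.
The clause (p_42) is unit, so p_42 = True.
But (¬p_42) is also a unit clause — contradiction.
Neither p_21 = True nor p_21 = False works.
Neither p_12 = True nor p_12 = False works.
That branch fails; take p_11 = True instead.
The clause (¬p_21) is unit, so p_21 = False.
The clause (¬p_31) is unit, so p_31 = False.
The clause (¬p_41) is unit, so p_41 = False.
Try p_22 = True.
The clause (¬p_12) is unit, so p_12 = False.
The clause (¬p_32) is unit, so p_32 = False.
The clause (p_33) is unit, so p_33 = True.
The clause (¬p_42) is unit, so p_42 = False.
The clause (p_43) is unit, so p_43 = True.
But (¬p_43) is also a unit clause — contradiction.
That branch fails; take p_22 = False instead.
The clause (p_23) is unit, so p_23 = True.
The clause (¬p_13) is unit, so p_13 = False.
The clause (¬p_33) is unit, so p_33 = False.
The clause (p_32) is unit, so p_32 = True.
The clause (¬p_12) is unit, so p_12 = False.
The clause (¬p_42) is unit, so p_42 = False.
The clause (p_43) is unit, so p_43 = True.
But (¬p_43) is also a unit clause — contradiction.
Neither p_22 = True nor p_22 = False works.
Neither p_11 = True nor p_11 = False works.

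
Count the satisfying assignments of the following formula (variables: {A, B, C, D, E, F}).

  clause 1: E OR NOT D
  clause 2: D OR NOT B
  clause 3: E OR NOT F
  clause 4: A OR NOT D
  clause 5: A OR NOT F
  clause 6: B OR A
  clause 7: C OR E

13

There are 2^6 = 64 truth assignments over (A, B, C, D, E, F).
Split on E. With E = true, the clauses containing E are satisfied and NOT E drops from the rest; 12 of the 2^5 = 32 assignments to the other variables satisfy what remains.
With E = false, by the same count on the reduced clause set, 1 assignment works.
(One model: A=T, B=F, C=F, D=F, E=T, F=F.)
Total: 12 + 1 = 13.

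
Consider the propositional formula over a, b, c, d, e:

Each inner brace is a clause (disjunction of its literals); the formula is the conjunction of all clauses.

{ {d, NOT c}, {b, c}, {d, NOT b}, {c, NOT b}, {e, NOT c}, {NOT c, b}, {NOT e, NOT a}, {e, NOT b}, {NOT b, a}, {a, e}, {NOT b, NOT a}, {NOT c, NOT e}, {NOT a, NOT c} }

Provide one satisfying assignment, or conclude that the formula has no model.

Case d = true:
Case b = true:
Unit clause (c) forces c = true.
Unit clause (e) forces e = true.
But (NOT e) is also a unit clause — contradiction.
So b must be the other value — set b = false.
Unit clause (c) forces c = true.
But (NOT c) is also a unit clause — contradiction.
Both values of b lead to a conflict.
So d must be the other value — set d = false.
Unit clause (NOT c) forces c = false.
Unit clause (b) forces b = true.
But (NOT b) is also a unit clause — contradiction.
Both values of d lead to a conflict.

UNSATISFIABLE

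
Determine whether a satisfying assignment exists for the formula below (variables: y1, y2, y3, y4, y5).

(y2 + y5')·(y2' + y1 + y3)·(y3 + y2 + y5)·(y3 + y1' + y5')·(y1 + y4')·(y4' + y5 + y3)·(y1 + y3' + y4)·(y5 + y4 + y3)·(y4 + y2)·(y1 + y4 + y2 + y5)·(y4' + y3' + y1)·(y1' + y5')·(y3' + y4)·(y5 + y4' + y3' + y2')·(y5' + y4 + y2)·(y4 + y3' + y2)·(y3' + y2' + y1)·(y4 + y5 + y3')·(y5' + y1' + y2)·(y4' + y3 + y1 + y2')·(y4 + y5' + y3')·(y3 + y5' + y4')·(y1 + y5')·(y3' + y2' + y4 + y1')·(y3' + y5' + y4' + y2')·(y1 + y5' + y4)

Try y2 = 0.
(y5') alone gives y5 = 0.
(y3) alone gives y3 = 1.
(y4) alone gives y4 = 1.
(y1) alone gives y1 = 1.
All clauses are satisfied.
A satisfying assignment: y1: 1, y2: 0, y3: 1, y4: 1, y5: 0.

Yes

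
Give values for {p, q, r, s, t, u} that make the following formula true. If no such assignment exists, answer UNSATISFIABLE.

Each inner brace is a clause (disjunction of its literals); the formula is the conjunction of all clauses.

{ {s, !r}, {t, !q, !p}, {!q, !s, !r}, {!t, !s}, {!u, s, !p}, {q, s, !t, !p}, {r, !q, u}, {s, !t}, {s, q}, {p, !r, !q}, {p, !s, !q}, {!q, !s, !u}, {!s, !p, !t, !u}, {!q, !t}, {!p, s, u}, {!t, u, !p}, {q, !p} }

p: false; q: false; r: true; s: true; t: false; u: true

Case s = true:
Unit clause (!t) forces t = false.
Case q = false:
Unit clause (!p) forces p = false.
All clauses hold; r, u can take either value.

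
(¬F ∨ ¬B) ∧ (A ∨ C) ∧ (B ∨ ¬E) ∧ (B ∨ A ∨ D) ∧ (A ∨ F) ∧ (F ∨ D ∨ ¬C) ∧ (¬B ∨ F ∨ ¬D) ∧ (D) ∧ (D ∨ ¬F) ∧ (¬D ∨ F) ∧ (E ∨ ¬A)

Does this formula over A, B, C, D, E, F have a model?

Yes

The clause (D) is unit, so D = True.
The clause (F) is unit, so F = True.
The clause (¬B) is unit, so B = False.
The clause (¬E) is unit, so E = False.
The clause (¬A) is unit, so A = False.
The clause (C) is unit, so C = True.
This assignment satisfies each clause.
A satisfying assignment: A=False, B=False, C=True, D=True, E=False, F=True.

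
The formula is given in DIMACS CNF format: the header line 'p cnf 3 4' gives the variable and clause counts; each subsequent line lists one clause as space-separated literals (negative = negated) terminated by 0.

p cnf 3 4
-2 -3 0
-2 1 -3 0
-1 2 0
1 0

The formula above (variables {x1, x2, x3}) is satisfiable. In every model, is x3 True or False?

False

Suppose x3 = True.
(¬x2) alone gives x2 = False.
(¬x1) alone gives x1 = False.
But (x1) is also a unit clause — contradiction.
So every satisfying assignment has x3 = False.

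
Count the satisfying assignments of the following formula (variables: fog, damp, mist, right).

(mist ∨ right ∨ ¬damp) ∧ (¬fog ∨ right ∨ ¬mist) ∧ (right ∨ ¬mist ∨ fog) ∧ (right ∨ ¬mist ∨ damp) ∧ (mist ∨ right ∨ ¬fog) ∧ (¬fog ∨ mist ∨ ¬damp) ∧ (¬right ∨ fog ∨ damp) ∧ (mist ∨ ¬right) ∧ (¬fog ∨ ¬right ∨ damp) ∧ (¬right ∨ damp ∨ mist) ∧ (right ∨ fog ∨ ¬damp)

There are 2^4 = 16 truth assignments over (fog, damp, mist, right).
Check each against the 11 clauses (columns in the order fog, damp, mist, right):
  F F F F  ✓ satisfies all
  F F F T  ✗ fails (¬right ∨ fog ∨ damp)
  F F T F  ✗ fails (right ∨ ¬mist ∨ fog)
  F F T T  ✗ fails (¬right ∨ fog ∨ damp)
  F T F F  ✗ fails (mist ∨ right ∨ ¬damp)
  F T F T  ✗ fails (mist ∨ ¬right)
  F T T F  ✗ fails (right ∨ ¬mist ∨ fog)
  F T T T  ✓ satisfies all
  T F F F  ✗ fails (mist ∨ right ∨ ¬fog)
  T F F T  ✗ fails (mist ∨ ¬right)
  T F T F  ✗ fails (¬fog ∨ right ∨ ¬mist)
  T F T T  ✗ fails (¬fog ∨ ¬right ∨ damp)
  T T F F  ✗ fails (mist ∨ right ∨ ¬damp)
  T T F T  ✗ fails (¬fog ∨ mist ∨ ¬damp)
  T T T F  ✗ fails (¬fog ∨ right ∨ ¬mist)
  T T T T  ✓ satisfies all
3 of the 16 rows are models.

3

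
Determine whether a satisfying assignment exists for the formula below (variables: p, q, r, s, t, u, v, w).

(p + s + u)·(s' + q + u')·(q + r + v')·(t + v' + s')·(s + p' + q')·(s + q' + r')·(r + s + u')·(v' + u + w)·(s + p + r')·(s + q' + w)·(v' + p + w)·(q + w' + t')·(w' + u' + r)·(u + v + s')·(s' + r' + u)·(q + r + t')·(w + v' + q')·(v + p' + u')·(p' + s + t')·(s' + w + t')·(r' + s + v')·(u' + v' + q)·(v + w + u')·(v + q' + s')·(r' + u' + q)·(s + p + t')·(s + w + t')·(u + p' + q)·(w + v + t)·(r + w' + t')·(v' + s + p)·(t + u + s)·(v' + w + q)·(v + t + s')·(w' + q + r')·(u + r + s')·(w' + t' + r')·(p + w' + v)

Branch on p: set p = 1.
Branch on s: set s = 1.
Branch on q: set q = 1.
(v) alone gives v = 1.
(t) alone gives t = 1.
(w) alone gives w = 1.
(r) alone gives r = 1.
That conflicts with the unit clause (r').
Undo q and try q = 0.
(u') alone gives u = 0.
That conflicts with the unit clause (u).
Neither q = 1 nor q = 0 works.
Undo s and try s = 0.
(q') alone gives q = 0.
(t') alone gives t = 0.
(u) alone gives u = 1.
(r) alone gives r = 1.
That conflicts with the unit clause (r').
Neither s = 1 nor s = 0 works.
Undo p and try p = 0.
Branch on s: set s = 1.
Branch on q: set q = 1.
(v) alone gives v = 1.
(t) alone gives t = 1.
(w) alone gives w = 1.
(r) alone gives r = 1.
That conflicts with the unit clause (r').
Undo q and try q = 0.
(u') alone gives u = 0.
(v) alone gives v = 1.
(r) alone gives r = 1.
That conflicts with the unit clause (r').
Neither q = 1 nor q = 0 works.
Undo s and try s = 0.
(u) alone gives u = 1.
(r) alone gives r = 1.
That conflicts with the unit clause (r').
Neither s = 1 nor s = 0 works.
Neither p = 1 nor p = 0 works.
No assignment satisfies every clause.

No, unsatisfiable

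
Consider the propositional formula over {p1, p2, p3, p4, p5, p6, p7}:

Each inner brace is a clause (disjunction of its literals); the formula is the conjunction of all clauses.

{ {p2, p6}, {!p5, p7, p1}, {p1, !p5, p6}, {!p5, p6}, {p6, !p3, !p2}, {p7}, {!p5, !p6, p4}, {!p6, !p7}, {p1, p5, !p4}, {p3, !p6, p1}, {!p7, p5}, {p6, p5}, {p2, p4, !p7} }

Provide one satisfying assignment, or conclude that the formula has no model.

UNSATISFIABLE

From the singleton clause (p7), p7 = true.
From the singleton clause (!p6), p6 = false.
From the singleton clause (p2), p2 = true.
From the singleton clause (!p5), p5 = false.
But (p5) is also a unit clause — contradiction.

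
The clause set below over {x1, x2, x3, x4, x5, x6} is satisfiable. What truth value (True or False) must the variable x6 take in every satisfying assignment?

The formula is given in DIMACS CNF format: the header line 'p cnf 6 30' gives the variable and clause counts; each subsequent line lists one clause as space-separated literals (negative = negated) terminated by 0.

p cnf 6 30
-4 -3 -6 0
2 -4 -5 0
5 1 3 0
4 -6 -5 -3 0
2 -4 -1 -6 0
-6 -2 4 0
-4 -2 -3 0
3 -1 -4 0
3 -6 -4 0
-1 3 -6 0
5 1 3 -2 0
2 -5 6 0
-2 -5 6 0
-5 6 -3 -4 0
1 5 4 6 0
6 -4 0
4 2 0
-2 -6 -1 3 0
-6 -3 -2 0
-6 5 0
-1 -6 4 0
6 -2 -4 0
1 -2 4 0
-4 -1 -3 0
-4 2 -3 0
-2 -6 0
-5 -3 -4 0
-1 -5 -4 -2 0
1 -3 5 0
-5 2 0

False

Suppose x6 = True.
From the singleton clause (x5), x5 = True.
From the singleton clause (¬x2), x2 = False.
But (x2) is also a unit clause — contradiction.
So every satisfying assignment has x6 = False.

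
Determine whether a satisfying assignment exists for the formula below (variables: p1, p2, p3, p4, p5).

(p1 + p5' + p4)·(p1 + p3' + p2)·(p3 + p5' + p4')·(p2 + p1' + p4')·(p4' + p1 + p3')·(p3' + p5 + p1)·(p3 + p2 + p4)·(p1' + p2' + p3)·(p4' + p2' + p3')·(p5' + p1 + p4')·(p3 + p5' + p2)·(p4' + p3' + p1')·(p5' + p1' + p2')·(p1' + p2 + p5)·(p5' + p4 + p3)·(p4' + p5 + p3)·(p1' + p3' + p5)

Yes, satisfiable

Suppose p1 = 0.
Suppose p5 = 0.
Unit clause (p3') forces p3 = 0.
Unit clause (p4') forces p4 = 0.
Unit clause (p2) forces p2 = 1.
All clauses are satisfied.
A satisfying assignment: p1 ↦ 0,  p2 ↦ 1,  p3 ↦ 0,  p4 ↦ 0,  p5 ↦ 0.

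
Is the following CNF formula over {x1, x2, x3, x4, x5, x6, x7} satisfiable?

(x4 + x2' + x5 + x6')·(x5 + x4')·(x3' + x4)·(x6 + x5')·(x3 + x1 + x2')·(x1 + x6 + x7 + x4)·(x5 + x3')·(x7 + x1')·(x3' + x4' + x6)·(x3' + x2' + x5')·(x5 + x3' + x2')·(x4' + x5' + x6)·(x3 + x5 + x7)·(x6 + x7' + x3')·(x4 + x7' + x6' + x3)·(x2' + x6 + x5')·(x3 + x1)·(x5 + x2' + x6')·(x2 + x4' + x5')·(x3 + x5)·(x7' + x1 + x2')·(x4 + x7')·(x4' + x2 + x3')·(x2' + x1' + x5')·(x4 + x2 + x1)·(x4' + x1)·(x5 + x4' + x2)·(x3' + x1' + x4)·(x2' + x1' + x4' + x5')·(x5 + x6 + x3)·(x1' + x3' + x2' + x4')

Branch on x5: set x5 = 1.
The clause (x6) is unit, so x6 = 1.
Branch on x3: set x3 = 0.
The clause (x1) is unit, so x1 = 1.
The clause (x7) is unit, so x7 = 1.
The clause (x4) is unit, so x4 = 1.
The clause (x2) is unit, so x2 = 1.
But (x2') is also a unit clause — contradiction.
That branch fails; take x3 = 1 instead.
The clause (x4) is unit, so x4 = 1.
The clause (x2') is unit, so x2 = 0.
But (x2) is also a unit clause — contradiction.
Neither x3 = 1 nor x3 = 0 works.
That branch fails; take x5 = 0 instead.
The clause (x4') is unit, so x4 = 0.
The clause (x3') is unit, so x3 = 0.
But (x3) is also a unit clause — contradiction.
Neither x5 = 1 nor x5 = 0 works.
No assignment satisfies every clause.

No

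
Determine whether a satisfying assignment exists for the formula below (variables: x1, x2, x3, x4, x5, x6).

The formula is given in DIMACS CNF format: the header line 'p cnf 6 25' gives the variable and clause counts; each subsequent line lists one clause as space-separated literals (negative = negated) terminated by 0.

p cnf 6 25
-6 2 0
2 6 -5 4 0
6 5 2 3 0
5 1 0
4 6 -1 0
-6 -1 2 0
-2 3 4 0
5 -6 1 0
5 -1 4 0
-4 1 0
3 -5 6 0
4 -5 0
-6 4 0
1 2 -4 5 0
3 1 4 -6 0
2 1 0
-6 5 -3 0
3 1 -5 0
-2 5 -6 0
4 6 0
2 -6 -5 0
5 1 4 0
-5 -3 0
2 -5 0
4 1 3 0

Yes

Suppose x6 = False.
From the singleton clause (x4), x4 = True.
From the singleton clause (x1), x1 = True.
Suppose x3 = True.
From the singleton clause (¬x5), x5 = False.
No clause remains; x2 is free.
A satisfying assignment: x1 ↦ True, x2 ↦ False, x3 ↦ True, x4 ↦ True, x5 ↦ False, x6 ↦ False.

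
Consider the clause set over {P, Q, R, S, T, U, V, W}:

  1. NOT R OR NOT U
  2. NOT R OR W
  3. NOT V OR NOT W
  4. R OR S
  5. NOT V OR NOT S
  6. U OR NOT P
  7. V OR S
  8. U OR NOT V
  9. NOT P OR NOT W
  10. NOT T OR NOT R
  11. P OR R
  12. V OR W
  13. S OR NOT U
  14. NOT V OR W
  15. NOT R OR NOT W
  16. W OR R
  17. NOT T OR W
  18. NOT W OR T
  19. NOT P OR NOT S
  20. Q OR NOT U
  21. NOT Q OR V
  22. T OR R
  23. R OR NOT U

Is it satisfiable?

Suppose R = false.
Unit clause (S) forces S = true.
Unit clause (NOT V) forces V = false.
Unit clause (P) forces P = true.
Now (NOT P) is unsatisfied and unit — conflict.
That branch fails; take R = true instead.
Unit clause (NOT U) forces U = false.
Unit clause (W) forces W = true.
Now (NOT W) is unsatisfied and unit — conflict.
Neither R = true nor R = false works.
No assignment satisfies every clause.

Unsatisfiable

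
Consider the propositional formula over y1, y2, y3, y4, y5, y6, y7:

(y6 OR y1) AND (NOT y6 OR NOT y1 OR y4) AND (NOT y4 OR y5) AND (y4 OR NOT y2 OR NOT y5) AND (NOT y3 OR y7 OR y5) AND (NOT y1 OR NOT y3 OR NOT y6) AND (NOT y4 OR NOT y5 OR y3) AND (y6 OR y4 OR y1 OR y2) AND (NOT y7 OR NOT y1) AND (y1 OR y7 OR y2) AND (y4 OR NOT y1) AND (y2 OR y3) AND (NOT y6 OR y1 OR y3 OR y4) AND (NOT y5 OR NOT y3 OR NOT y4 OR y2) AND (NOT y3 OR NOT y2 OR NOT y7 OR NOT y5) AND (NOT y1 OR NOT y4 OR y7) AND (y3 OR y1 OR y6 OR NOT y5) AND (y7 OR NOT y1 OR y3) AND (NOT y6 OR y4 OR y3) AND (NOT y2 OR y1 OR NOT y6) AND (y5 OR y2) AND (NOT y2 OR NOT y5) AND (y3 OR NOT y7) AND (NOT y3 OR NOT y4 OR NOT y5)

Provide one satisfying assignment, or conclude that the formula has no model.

Try y6 = true.
Try y1 = false.
From the singleton clause (NOT y2), y2 = false.
From the singleton clause (y7), y7 = true.
From the singleton clause (y3), y3 = true.
From the singleton clause (y5), y5 = true.
From the singleton clause (NOT y4), y4 = false.
Every clause now holds.

y1=false,  y2=false,  y3=true,  y4=false,  y5=true,  y6=true,  y7=true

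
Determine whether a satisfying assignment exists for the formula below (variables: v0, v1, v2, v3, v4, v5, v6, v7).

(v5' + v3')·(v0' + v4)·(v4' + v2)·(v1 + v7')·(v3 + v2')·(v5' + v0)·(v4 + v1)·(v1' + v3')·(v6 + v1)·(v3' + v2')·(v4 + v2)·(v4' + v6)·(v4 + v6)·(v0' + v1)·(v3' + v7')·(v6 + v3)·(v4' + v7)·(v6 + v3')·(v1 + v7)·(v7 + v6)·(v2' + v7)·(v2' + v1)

Unsatisfiable

Branch on v5: set v5 = 0.
Branch on v0: set v0 = 0.
Branch on v4: set v4 = 0.
Unit clause (v1) forces v1 = 1.
Unit clause (v3') forces v3 = 0.
Unit clause (v2') forces v2 = 0.
Now (v2) is unsatisfied and unit — conflict.
So v4 must be the other value — set v4 = 1.
Unit clause (v2) forces v2 = 1.
Unit clause (v3) forces v3 = 1.
Now (v3') is unsatisfied and unit — conflict.
Either choice for v4 ends in contradiction.
So v0 must be the other value — set v0 = 1.
Unit clause (v4) forces v4 = 1.
Unit clause (v2) forces v2 = 1.
Unit clause (v3) forces v3 = 1.
Now (v3') is unsatisfied and unit — conflict.
Either choice for v0 ends in contradiction.
So v5 must be the other value — set v5 = 1.
Unit clause (v3') forces v3 = 0.
Unit clause (v2') forces v2 = 0.
Unit clause (v4') forces v4 = 0.
Now (v4) is unsatisfied and unit — conflict.
Either choice for v5 ends in contradiction.
No assignment satisfies every clause.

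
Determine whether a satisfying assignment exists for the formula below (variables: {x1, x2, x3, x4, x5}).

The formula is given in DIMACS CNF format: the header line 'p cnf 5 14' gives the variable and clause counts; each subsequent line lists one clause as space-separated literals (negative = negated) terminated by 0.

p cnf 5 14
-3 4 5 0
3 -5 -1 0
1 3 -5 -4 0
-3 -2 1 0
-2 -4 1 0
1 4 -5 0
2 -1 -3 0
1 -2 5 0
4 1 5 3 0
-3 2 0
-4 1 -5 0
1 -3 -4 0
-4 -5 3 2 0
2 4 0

Satisfiable

Branch on x3: set x3 = True.
Unit clause (x2) forces x2 = True.
Unit clause (x1) forces x1 = True.
Branch on x4: set x4 = False.
Unit clause (x5) forces x5 = True.
All clauses are satisfied.
A satisfying assignment: x1: True,  x2: True,  x3: True,  x4: False,  x5: True.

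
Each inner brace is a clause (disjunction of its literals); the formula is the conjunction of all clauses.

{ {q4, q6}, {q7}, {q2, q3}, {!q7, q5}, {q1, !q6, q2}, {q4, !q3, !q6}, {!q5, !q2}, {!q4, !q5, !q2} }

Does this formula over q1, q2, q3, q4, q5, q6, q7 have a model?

Yes, satisfiable

From the singleton clause (q7), q7 = true.
From the singleton clause (q5), q5 = true.
From the singleton clause (!q2), q2 = false.
From the singleton clause (q3), q3 = true.
Branch on q4: set q4 = true.
Branch on q1: set q1 = false.
From the singleton clause (!q6), q6 = false.
Every clause now holds.
A satisfying assignment: q1: false, q2: false, q3: true, q4: true, q5: true, q6: false, q7: true.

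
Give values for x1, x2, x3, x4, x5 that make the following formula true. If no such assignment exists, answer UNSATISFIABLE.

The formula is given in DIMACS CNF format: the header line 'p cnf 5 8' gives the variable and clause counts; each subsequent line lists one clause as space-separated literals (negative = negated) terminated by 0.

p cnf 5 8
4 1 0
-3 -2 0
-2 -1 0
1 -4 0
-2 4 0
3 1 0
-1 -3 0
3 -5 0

Branch on x4: set x4 = True.
Unit clause (x1) forces x1 = True.
Unit clause (¬x2) forces x2 = False.
Unit clause (¬x3) forces x3 = False.
Unit clause (¬x5) forces x5 = False.
All clauses are satisfied.

x1=True; x2=False; x3=False; x4=True; x5=False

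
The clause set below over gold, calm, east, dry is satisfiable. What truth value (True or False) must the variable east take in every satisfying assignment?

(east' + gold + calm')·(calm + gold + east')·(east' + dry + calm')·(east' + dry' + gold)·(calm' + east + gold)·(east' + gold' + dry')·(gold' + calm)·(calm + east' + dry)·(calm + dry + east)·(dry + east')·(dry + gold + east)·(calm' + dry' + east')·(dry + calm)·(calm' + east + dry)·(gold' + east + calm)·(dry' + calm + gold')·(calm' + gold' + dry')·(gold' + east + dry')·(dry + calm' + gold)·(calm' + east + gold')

False

Suppose east = 1.
From the singleton clause (dry), dry = 1.
From the singleton clause (gold), gold = 1.
Now (gold') is unsatisfied and unit — conflict.
So every satisfying assignment has east = False.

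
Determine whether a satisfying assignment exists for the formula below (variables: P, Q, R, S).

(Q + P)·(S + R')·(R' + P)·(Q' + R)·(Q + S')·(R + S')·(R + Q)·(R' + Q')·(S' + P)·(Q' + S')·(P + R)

Suppose Q = 1.
(R) alone gives R = 1.
That conflicts with the unit clause (R').
That branch fails; take Q = 0 instead.
(P) alone gives P = 1.
(S') alone gives S = 0.
(R') alone gives R = 0.
That conflicts with the unit clause (R).
Either choice for Q ends in contradiction.
No assignment satisfies every clause.

No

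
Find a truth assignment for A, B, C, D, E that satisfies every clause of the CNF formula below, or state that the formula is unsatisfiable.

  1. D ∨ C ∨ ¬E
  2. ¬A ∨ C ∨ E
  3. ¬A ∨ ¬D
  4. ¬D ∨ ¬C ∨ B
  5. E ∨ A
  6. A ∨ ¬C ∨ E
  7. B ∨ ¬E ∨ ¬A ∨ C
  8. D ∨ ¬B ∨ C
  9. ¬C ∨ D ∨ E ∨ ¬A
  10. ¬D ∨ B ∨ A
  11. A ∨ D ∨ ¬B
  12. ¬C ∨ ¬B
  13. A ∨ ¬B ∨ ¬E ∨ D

Try A = False.
Unit clause (E) forces E = True.
Try D = True.
Unit clause (B) forces B = True.
Unit clause (¬C) forces C = False.
Every clause now holds.

A: False,  B: True,  C: False,  D: True,  E: True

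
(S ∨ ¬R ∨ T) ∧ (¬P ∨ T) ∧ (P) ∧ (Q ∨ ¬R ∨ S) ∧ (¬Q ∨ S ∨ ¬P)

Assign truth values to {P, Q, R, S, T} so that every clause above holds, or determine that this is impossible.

The clause (P) is unit, so P = True.
The clause (T) is unit, so T = True.
Case Q = False:
Case R = False:
All clauses hold; S can take either value.

P=True, Q=False, R=False, S=True, T=True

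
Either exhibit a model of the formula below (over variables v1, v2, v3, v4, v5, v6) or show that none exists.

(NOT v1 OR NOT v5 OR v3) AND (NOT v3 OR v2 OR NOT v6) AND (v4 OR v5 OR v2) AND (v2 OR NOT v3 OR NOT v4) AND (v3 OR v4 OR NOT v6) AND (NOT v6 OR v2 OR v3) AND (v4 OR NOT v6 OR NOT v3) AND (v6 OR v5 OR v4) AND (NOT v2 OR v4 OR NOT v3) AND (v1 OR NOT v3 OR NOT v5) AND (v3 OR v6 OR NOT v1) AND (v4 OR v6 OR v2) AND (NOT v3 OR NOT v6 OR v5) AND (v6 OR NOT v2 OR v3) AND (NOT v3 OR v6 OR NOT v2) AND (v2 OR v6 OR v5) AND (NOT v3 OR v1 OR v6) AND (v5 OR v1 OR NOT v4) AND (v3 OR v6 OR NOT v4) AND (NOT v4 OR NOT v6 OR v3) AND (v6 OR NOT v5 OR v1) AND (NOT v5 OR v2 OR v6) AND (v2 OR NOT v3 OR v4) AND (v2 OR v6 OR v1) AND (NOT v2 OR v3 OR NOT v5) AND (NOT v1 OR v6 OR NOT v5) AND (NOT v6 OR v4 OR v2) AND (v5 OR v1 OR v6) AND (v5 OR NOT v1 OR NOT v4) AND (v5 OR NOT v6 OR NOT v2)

Suppose v1 = true.
Suppose v5 = true.
(v3) alone gives v3 = true.
(v6) alone gives v6 = true.
(v2) alone gives v2 = true.
(v4) alone gives v4 = true.
This assignment satisfies each clause.

v1 ↦ true,  v2 ↦ true,  v3 ↦ true,  v4 ↦ true,  v5 ↦ true,  v6 ↦ true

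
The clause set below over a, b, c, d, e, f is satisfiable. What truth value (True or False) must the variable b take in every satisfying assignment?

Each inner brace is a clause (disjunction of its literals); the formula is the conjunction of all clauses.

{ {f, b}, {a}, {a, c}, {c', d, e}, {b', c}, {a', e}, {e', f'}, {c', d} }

True

Suppose b = 0.
From the singleton clause (f), f = 1.
From the singleton clause (a), a = 1.
From the singleton clause (e), e = 1.
Now (e') is unsatisfied and unit — conflict.
So every satisfying assignment has b = True.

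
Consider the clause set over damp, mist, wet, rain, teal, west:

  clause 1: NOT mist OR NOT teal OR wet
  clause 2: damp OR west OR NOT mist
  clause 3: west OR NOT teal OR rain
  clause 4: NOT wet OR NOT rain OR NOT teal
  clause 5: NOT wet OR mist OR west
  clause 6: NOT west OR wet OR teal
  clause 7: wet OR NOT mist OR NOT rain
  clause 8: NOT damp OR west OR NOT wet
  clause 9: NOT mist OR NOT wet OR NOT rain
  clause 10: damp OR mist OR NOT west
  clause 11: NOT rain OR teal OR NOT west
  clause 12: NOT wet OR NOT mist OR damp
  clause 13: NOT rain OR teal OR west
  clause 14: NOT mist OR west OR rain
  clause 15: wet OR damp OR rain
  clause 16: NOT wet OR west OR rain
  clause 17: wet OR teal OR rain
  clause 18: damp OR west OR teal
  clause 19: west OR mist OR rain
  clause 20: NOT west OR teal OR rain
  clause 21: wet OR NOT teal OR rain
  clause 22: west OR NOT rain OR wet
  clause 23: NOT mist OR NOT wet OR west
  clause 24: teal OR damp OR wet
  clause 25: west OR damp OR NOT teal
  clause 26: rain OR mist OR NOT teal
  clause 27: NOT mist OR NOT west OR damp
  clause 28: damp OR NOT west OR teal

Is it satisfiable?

Yes

Try mist = false.
Try wet = false.
Try west = true.
From the singleton clause (teal), teal = true.
From the singleton clause (damp), damp = true.
From the singleton clause (rain), rain = true.
All clauses are satisfied.
A satisfying assignment: damp: true; mist: false; wet: false; rain: true; teal: true; west: true.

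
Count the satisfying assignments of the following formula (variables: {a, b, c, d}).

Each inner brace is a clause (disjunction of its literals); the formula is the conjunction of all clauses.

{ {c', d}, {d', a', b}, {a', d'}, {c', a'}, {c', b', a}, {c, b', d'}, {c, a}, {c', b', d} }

3

There are 2^4 = 16 truth assignments over (a, b, c, d).
Check each against the 8 clauses (columns in the order a, b, c, d):
  F F F F  ✗ fails (c + a)
  F F F T  ✗ fails (c + a)
  F F T F  ✗ fails (c' + d)
  F F T T  ✓ satisfies all
  F T F F  ✗ fails (c + a)
  F T F T  ✗ fails (c + b' + d')
  F T T F  ✗ fails (c' + d)
  F T T T  ✗ fails (c' + b' + a)
  T F F F  ✓ satisfies all
  T F F T  ✗ fails (d' + a' + b)
  T F T F  ✗ fails (c' + d)
  T F T T  ✗ fails (d' + a' + b)
  T T F F  ✓ satisfies all
  T T F T  ✗ fails (a' + d')
  T T T F  ✗ fails (c' + d)
  T T T T  ✗ fails (a' + d')
3 of the 16 rows are models.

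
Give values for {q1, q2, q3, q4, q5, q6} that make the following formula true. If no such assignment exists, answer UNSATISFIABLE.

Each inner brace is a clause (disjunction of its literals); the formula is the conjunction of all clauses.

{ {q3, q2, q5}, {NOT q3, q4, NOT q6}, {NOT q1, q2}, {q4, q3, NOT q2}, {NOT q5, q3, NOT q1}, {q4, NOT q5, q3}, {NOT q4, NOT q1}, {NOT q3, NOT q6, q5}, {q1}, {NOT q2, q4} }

The clause (q1) is unit, so q1 = true.
The clause (q2) is unit, so q2 = true.
The clause (NOT q4) is unit, so q4 = false.
That conflicts with the unit clause (q4).

UNSATISFIABLE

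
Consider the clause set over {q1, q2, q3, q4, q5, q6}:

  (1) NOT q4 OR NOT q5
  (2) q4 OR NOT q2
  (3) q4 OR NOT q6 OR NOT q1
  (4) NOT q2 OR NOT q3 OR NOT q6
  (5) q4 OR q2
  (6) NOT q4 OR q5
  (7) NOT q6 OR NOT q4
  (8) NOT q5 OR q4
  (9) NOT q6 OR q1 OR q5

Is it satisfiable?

Branch on q4: set q4 = false.
The clause (NOT q2) is unit, so q2 = false.
But (q2) is also a unit clause — contradiction.
Undo q4 and try q4 = true.
The clause (NOT q5) is unit, so q5 = false.
But (q5) is also a unit clause — contradiction.
Both values of q4 lead to a conflict.
No assignment satisfies every clause.

No, unsatisfiable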